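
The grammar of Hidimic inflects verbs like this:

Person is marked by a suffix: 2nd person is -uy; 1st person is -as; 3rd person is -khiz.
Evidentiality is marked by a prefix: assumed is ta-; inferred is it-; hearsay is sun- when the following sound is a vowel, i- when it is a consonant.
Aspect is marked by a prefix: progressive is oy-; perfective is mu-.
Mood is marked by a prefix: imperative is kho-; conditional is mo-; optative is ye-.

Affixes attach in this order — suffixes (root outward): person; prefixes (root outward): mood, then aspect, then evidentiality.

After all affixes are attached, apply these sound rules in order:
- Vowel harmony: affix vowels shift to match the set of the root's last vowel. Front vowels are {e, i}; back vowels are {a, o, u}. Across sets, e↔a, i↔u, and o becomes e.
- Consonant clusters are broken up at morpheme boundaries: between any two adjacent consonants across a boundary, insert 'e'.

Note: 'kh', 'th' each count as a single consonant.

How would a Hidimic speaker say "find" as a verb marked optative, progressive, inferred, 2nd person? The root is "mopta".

utoyeyamoptauy

Attach mood optative ye- → yemopta.
Attach aspect progressive oy- → oyyemopta.
Attach evidentiality inferred it- → itoyyemopta.
Attach person 2nd person -uy → itoyyemoptauy.
Apply vowel harmony: itoyyemoptauy → utoyyamoptauy.
Apply epenthesis: utoyyamoptauy → utoyeyamoptauy.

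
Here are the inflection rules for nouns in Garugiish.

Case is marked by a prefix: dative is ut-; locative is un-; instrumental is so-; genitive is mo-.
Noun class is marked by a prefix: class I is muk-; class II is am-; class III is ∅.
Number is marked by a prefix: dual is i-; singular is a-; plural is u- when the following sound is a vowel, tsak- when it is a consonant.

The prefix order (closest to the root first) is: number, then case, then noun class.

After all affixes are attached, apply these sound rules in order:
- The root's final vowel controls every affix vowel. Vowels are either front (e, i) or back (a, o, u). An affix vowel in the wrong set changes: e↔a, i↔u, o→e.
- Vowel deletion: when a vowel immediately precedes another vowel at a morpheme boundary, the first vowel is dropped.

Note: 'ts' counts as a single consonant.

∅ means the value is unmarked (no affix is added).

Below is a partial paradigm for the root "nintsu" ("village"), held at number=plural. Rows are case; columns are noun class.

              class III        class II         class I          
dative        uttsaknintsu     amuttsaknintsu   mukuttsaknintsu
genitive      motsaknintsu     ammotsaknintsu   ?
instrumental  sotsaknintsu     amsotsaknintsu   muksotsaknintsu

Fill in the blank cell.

Attach number plural tsak- (before consonant 'n') → tsaknintsu.
Attach case genitive mo- → motsaknintsu.
Attach noun class class I muk- → mukmotsaknintsu.
Vowel harmony: no change.
Vowel deletion: no change.

mukmotsaknintsu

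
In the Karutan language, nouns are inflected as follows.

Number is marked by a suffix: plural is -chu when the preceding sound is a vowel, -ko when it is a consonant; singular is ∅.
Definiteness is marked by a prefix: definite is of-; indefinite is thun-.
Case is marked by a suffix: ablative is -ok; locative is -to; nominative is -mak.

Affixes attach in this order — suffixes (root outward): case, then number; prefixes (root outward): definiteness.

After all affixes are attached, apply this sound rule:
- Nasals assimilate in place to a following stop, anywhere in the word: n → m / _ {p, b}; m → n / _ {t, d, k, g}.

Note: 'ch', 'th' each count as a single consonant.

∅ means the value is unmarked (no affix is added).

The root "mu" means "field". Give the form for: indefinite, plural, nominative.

thunmumakko

Attach case nominative -mak → mumak.
Attach definiteness indefinite thun- → thunmumak.
Attach number plural -ko (after consonant 'k') → thunmumakko.
Nasal assimilation: no change.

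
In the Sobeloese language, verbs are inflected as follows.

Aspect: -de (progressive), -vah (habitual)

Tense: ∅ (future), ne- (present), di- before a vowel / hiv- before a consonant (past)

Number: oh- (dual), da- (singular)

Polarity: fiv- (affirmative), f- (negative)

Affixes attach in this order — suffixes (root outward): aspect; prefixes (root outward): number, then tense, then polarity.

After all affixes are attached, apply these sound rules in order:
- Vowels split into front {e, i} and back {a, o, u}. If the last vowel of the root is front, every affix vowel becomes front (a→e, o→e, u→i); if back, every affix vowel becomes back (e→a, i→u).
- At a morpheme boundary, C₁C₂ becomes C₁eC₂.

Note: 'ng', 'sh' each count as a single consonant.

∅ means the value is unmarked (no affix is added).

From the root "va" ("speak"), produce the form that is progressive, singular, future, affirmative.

Attach number singular da- → dava.
tense = future: zero marking, form stays dava.
Attach aspect progressive -de → davade.
Attach polarity affirmative fiv- → fivdavade.
Apply vowel harmony: fivdavade → fuvdavada.
Apply epenthesis: fuvdavada → fuvedavada.

fuvedavada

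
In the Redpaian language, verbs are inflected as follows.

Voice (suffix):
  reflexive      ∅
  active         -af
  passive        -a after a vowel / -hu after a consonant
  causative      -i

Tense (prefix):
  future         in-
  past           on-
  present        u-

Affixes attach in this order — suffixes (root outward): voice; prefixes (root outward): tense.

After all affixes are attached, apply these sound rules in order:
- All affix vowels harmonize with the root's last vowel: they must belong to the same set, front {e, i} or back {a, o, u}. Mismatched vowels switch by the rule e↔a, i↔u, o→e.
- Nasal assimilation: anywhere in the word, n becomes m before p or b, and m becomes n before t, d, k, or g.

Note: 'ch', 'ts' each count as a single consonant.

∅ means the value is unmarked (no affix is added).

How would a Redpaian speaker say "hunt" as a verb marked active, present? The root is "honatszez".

ihonatszezef

Attach voice active -af → honatszezaf.
Attach tense present u- → uhonatszezaf.
Apply vowel harmony: uhonatszezaf → ihonatszezef.
Nasal assimilation: no change.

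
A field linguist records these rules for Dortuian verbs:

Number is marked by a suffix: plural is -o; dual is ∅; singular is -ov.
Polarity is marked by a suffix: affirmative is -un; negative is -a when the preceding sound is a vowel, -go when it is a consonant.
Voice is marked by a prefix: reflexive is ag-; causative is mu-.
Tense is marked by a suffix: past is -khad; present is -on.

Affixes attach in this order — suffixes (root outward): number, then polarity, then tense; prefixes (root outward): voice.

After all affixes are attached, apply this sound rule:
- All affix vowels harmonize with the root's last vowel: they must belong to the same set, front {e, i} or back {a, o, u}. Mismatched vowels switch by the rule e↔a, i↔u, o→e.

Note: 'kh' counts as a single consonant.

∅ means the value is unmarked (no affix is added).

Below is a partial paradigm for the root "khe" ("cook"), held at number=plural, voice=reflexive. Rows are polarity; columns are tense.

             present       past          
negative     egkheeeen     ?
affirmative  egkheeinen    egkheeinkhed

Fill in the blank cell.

egkheeekhed

Attach number plural -o → kheo.
Attach polarity negative -a (after vowel 'o') → kheoa.
Attach tense past -khad → kheoakhad.
Attach voice reflexive ag- → agkheoakhad.
Apply vowel harmony: agkheoakhad → egkheeekhed.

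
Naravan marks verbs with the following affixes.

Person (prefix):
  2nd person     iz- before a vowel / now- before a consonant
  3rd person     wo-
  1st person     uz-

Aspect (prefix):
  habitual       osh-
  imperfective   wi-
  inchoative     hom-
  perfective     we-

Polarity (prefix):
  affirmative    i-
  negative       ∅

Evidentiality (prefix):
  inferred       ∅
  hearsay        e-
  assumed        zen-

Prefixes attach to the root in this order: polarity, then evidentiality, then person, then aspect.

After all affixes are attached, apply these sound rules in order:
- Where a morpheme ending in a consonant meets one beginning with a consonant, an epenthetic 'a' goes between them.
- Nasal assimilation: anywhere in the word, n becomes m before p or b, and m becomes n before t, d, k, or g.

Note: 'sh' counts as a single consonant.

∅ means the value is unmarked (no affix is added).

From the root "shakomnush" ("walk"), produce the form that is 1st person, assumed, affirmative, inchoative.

Attach polarity affirmative i- → ishakomnush.
Attach evidentiality assumed zen- → zenishakomnush.
Attach person 1st person uz- → uzzenishakomnush.
Attach aspect inchoative hom- → homuzzenishakomnush.
Apply epenthesis: homuzzenishakomnush → homuzazenishakomnush.
Nasal assimilation: no change.

homuzazenishakomnush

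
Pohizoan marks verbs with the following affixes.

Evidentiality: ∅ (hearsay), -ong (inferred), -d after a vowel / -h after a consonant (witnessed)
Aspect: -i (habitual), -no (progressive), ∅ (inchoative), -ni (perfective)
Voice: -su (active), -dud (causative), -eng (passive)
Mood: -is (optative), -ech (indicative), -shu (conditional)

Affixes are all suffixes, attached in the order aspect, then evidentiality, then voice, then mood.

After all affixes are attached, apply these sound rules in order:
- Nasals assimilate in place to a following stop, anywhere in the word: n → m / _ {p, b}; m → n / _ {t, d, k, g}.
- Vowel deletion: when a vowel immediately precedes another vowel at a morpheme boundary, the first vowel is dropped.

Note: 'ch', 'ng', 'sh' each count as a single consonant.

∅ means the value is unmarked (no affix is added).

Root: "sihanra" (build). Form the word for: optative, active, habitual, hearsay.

Attach aspect habitual -i → sihanrai.
evidentiality = hearsay: zero marking, form stays sihanrai.
Attach voice active -su → sihanraisu.
Attach mood optative -is → sihanraisuis.
Nasal assimilation: no change.
Apply vowel deletion: sihanraisuis → sihanrisis.

sihanrisis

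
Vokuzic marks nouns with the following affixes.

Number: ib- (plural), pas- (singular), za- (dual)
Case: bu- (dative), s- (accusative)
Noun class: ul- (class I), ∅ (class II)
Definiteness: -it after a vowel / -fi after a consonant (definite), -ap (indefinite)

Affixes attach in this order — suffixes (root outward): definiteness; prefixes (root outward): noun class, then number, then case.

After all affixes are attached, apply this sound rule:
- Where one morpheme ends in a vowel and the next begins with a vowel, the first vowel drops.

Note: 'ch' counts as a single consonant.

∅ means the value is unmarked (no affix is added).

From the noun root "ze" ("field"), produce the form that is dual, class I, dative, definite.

Attach noun class class I ul- → ulze.
Attach number dual za- → zaulze.
Attach definiteness definite -it (after vowel 'e') → zaulzeit.
Attach case dative bu- → buzaulzeit.
Apply vowel deletion: buzaulzeit → buzulzit.

buzulzit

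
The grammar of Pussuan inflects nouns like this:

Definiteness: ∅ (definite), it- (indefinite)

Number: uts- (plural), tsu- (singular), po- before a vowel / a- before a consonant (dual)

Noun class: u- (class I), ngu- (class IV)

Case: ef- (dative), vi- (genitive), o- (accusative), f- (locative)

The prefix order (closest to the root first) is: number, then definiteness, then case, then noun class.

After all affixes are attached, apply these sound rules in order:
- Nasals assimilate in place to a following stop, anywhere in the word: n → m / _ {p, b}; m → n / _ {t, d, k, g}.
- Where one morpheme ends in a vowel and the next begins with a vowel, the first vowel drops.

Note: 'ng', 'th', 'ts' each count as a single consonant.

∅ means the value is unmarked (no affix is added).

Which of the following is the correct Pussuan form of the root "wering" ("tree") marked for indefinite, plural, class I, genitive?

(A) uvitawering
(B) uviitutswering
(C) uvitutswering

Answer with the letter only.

C

Attach number plural uts- → utswering.
Attach definiteness indefinite it- → itutswering.
Attach case genitive vi- → viitutswering.
Attach noun class class I u- → uviitutswering.
Nasal assimilation: no change.
Apply vowel deletion: uviitutswering → uvitutswering.
So the correct form is uvitutswering, option (C).
(B) uviitutswering is wrong: it fails to apply the sound rule(s).
(A) uvitawering is wrong: it uses dual instead of plural for number.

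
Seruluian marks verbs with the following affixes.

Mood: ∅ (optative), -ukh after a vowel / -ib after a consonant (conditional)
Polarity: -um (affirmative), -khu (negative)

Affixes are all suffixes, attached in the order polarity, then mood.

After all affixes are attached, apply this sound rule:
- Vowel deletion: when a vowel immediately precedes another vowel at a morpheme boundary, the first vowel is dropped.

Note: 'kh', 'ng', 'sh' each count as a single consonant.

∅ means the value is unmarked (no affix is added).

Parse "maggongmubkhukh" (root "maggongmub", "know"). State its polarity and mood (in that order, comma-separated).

negative, conditional

Segment: maggongmub-khu-ukh.
polarity: -khu → negative.
mood: -ukh/ib → conditional.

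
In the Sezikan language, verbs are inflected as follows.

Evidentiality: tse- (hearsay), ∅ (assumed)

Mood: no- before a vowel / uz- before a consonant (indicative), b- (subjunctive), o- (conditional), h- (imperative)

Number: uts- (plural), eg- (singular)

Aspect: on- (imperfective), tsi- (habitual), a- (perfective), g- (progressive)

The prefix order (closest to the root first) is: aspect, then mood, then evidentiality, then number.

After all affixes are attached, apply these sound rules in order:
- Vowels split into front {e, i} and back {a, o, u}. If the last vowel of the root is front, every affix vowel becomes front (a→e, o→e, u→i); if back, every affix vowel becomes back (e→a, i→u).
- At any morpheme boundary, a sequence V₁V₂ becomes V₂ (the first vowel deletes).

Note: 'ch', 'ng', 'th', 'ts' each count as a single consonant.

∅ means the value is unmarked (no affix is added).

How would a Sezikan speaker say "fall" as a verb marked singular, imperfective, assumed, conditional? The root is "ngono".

Attach aspect imperfective on- → onngono.
Attach mood conditional o- → oonngono.
evidentiality = assumed: zero marking, form stays oonngono.
Attach number singular eg- → egoonngono.
Apply vowel harmony: egoonngono → agoonngono.
Apply vowel deletion: agoonngono → agonngono.

agonngono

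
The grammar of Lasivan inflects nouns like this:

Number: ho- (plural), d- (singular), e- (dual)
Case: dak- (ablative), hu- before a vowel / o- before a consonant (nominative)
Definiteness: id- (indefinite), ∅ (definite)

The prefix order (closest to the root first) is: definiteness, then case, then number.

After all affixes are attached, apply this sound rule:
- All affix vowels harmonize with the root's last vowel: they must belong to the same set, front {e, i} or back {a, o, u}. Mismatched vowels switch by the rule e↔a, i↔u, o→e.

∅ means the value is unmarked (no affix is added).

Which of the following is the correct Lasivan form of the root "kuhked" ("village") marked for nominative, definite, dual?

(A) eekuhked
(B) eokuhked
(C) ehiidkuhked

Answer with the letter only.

A

definiteness = definite: zero marking, form stays kuhked.
Attach case nominative o- (before consonant 'k') → okuhked.
Attach number dual e- → eokuhked.
Apply vowel harmony: eokuhked → eekuhked.
So the correct form is eekuhked, option (A).
(C) ehiidkuhked is wrong: it uses indefinite instead of definite for definiteness.
(B) eokuhked is wrong: it fails to apply the sound rule(s).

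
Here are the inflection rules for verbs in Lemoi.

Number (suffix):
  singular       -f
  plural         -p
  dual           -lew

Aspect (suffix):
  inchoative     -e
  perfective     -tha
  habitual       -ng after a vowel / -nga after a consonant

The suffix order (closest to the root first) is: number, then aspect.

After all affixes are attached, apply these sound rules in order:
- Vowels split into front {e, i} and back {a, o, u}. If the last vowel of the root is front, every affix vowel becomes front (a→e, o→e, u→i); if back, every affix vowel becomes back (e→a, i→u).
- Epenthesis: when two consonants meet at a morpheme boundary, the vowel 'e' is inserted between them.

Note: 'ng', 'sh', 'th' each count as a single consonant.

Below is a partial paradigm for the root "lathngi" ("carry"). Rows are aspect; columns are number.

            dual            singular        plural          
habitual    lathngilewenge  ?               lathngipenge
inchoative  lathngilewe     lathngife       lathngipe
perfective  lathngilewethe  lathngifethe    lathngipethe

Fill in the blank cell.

Attach number singular -f → lathngif.
Attach aspect habitual -nga (after consonant 'f') → lathngifnga.
Apply vowel harmony: lathngifnga → lathngifnge.
Apply epenthesis: lathngifnge → lathngifenge.

lathngifenge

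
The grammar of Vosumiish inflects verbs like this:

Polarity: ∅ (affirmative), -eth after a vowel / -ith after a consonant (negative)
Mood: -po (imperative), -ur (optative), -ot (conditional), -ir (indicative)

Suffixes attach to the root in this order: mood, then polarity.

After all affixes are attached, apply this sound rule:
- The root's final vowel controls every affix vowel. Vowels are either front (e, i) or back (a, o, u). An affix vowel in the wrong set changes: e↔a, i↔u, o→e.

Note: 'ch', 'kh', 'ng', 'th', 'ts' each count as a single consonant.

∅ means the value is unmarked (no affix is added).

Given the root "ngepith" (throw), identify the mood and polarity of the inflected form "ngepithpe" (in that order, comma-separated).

imperative, affirmative

Segment: ngepith-po.
mood: -po → imperative.
polarity: ∅ → affirmative.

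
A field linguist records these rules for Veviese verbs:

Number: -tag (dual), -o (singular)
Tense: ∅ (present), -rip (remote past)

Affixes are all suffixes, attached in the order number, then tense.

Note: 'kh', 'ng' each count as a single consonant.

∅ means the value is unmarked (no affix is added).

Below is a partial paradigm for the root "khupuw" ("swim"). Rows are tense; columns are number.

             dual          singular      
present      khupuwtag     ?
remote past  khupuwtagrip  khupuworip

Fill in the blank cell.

Attach number singular -o → khupuwo.
tense = present: zero marking, form stays khupuwo.

khupuwo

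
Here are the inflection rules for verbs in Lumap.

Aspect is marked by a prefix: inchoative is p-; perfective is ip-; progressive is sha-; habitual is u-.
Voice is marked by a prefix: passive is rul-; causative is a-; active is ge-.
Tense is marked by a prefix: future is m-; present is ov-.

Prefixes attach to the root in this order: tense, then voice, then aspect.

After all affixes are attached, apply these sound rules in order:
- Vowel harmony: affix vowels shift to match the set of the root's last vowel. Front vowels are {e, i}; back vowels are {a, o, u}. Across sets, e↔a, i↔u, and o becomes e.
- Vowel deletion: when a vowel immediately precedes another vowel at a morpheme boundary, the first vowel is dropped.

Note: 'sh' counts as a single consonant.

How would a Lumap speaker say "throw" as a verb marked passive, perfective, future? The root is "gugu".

uprulmgugu

Attach tense future m- → mgugu.
Attach voice passive rul- → rulmgugu.
Attach aspect perfective ip- → iprulmgugu.
Apply vowel harmony: iprulmgugu → uprulmgugu.
Vowel deletion: no change.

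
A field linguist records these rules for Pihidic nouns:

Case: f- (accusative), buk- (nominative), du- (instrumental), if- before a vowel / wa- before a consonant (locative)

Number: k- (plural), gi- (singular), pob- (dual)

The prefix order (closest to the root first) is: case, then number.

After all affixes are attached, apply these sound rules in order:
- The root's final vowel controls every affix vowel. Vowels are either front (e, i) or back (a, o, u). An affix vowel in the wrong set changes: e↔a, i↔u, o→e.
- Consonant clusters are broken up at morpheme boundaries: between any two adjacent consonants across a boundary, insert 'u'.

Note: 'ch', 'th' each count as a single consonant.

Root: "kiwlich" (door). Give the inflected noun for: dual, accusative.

pebufukiwlich

Attach case accusative f- → fkiwlich.
Attach number dual pob- → pobfkiwlich.
Apply vowel harmony: pobfkiwlich → pebfkiwlich.
Apply epenthesis: pebfkiwlich → pebufukiwlich.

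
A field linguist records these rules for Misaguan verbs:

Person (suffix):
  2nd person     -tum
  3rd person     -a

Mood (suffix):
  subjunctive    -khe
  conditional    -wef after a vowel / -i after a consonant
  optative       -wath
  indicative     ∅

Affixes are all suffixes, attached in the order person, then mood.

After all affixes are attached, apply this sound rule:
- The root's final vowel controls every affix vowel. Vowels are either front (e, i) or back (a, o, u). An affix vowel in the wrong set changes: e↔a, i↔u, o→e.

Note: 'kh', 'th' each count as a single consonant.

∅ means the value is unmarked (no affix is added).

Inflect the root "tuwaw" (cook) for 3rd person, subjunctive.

Attach person 3rd person -a → tuwawa.
Attach mood subjunctive -khe → tuwawakhe.
Apply vowel harmony: tuwawakhe → tuwawakha.

tuwawakha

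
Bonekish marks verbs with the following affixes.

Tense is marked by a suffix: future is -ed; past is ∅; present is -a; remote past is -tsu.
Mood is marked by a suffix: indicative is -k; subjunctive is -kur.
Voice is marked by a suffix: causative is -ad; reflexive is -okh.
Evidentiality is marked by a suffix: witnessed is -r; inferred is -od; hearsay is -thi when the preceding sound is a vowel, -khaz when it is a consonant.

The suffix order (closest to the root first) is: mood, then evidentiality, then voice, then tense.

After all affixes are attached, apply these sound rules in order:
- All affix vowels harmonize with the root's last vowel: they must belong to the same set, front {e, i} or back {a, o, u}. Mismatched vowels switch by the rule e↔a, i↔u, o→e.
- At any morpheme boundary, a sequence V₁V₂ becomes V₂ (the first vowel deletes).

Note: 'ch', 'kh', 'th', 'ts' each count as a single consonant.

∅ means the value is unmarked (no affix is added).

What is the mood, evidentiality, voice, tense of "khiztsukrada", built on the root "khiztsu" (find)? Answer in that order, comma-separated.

Segment: khiztsu-k-r-ad-a.
mood: -k → indicative.
evidentiality: -r → witnessed.
voice: -ad → causative.
tense: -a → present.

indicative, witnessed, causative, present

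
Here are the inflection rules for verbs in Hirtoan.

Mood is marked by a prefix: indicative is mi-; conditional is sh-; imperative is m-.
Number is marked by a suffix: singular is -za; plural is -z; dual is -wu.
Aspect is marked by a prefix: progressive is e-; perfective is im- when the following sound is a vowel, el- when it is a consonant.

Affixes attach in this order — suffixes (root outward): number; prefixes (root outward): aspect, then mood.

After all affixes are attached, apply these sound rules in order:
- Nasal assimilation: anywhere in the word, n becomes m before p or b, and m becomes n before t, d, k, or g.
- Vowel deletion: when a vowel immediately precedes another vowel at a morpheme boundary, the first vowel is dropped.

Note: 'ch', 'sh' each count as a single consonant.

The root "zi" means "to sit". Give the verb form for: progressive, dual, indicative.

Attach aspect progressive e- → ezi.
Attach number dual -wu → eziwu.
Attach mood indicative mi- → mieziwu.
Nasal assimilation: no change.
Apply vowel deletion: mieziwu → meziwu.

meziwu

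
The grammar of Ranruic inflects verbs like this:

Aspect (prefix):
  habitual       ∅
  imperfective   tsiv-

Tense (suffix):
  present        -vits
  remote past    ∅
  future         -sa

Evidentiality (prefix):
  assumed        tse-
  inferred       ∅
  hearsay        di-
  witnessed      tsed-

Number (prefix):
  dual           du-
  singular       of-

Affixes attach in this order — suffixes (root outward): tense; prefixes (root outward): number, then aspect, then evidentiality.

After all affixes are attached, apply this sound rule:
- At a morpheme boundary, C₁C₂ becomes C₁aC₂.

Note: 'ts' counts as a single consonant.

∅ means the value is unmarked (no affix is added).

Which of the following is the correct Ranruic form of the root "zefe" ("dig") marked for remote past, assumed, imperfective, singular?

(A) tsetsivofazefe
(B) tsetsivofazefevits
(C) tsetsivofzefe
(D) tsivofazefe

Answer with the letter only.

A

Attach number singular of- → ofzefe.
Attach aspect imperfective tsiv- → tsivofzefe.
Attach evidentiality assumed tse- → tsetsivofzefe.
tense = remote past: zero marking, form stays tsetsivofzefe.
Apply epenthesis: tsetsivofzefe → tsetsivofazefe.
So the correct form is tsetsivofazefe, option (A).
(C) tsetsivofzefe is wrong: it fails to apply the sound rule(s).
(B) tsetsivofazefevits is wrong: it uses present instead of remote past for tense.
(D) tsivofazefe is wrong: it uses inferred instead of assumed for evidentiality.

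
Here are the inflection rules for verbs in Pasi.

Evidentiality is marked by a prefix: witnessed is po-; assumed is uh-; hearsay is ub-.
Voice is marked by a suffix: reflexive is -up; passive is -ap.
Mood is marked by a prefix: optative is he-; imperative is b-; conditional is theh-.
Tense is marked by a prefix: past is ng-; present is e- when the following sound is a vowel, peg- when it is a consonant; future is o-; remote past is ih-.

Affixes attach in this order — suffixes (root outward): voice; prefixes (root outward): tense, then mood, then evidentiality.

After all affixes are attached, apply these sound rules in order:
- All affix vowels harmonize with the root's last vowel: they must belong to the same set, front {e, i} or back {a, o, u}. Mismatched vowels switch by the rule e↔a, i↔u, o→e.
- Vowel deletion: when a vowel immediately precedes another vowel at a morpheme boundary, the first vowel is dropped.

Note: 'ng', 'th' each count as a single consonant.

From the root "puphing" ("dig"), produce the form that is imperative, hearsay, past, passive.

ibbngpuphingep

Attach tense past ng- → ngpuphing.
Attach mood imperative b- → bngpuphing.
Attach voice passive -ap → bngpuphingap.
Attach evidentiality hearsay ub- → ubbngpuphingap.
Apply vowel harmony: ubbngpuphingap → ibbngpuphingep.
Vowel deletion: no change.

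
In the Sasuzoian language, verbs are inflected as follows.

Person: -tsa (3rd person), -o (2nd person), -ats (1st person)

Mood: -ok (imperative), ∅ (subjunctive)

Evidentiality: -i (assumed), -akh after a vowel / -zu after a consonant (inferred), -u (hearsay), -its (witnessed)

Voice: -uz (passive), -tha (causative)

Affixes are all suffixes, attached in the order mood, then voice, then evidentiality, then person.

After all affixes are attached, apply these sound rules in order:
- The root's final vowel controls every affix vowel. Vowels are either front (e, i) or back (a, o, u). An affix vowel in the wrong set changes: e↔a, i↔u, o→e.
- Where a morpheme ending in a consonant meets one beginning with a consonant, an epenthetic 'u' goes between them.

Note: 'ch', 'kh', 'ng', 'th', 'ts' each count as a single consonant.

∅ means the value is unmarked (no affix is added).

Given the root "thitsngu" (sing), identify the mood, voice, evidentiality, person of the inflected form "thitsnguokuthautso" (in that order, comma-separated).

Segment: thitsngu-ok-tha-its-o.
mood: -ok → imperative.
voice: -tha → causative.
evidentiality: -its → witnessed.
person: -o → 2nd person.

imperative, causative, witnessed, 2nd person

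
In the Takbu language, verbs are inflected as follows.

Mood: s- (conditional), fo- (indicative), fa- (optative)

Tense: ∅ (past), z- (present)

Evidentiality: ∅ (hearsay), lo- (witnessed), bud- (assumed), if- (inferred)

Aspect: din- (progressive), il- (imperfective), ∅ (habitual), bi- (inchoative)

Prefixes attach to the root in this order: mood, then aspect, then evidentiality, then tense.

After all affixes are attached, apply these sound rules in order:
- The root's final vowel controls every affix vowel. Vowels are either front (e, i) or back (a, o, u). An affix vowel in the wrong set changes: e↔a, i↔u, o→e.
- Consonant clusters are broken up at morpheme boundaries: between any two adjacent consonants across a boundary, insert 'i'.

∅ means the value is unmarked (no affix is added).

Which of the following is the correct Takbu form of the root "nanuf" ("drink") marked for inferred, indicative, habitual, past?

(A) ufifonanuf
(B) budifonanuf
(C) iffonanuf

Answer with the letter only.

A

Attach mood indicative fo- → fonanuf.
aspect = habitual: zero marking, form stays fonanuf.
Attach evidentiality inferred if- → iffonanuf.
tense = past: zero marking, form stays iffonanuf.
Apply vowel harmony: iffonanuf → uffonanuf.
Apply epenthesis: uffonanuf → ufifonanuf.
So the correct form is ufifonanuf, option (A).
(B) budifonanuf is wrong: it uses assumed instead of inferred for evidentiality.
(C) iffonanuf is wrong: it fails to apply the sound rule(s).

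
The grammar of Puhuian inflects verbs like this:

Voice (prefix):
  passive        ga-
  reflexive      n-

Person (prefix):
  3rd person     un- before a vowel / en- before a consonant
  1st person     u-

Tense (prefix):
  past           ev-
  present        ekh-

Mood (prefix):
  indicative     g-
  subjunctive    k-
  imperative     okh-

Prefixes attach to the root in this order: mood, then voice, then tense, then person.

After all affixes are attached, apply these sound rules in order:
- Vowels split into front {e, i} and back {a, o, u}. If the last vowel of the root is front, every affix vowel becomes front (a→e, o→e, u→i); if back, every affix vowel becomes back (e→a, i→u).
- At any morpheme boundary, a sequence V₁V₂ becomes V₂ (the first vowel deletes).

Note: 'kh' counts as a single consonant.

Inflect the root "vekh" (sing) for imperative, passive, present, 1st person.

ekhgekhvekh

Attach mood imperative okh- → okhvekh.
Attach voice passive ga- → gaokhvekh.
Attach tense present ekh- → ekhgaokhvekh.
Attach person 1st person u- → uekhgaokhvekh.
Apply vowel harmony: uekhgaokhvekh → iekhgeekhvekh.
Apply vowel deletion: iekhgeekhvekh → ekhgekhvekh.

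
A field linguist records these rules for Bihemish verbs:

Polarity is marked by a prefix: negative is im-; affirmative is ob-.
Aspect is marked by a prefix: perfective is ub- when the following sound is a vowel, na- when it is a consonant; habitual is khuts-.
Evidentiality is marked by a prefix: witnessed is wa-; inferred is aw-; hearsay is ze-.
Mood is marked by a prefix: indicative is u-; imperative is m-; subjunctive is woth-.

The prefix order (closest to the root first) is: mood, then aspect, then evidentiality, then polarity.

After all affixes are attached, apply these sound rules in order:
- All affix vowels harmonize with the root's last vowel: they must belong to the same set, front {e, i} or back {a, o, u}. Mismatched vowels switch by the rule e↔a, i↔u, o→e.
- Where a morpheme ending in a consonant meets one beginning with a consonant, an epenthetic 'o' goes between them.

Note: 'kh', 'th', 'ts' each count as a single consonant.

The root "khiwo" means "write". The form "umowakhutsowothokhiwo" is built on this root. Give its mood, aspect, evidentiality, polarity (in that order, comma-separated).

subjunctive, habitual, witnessed, negative

Segment: im-wa-khuts-woth-khiwo.
mood: woth- → subjunctive.
aspect: khuts- → habitual.
evidentiality: wa- → witnessed.
polarity: im- → negative.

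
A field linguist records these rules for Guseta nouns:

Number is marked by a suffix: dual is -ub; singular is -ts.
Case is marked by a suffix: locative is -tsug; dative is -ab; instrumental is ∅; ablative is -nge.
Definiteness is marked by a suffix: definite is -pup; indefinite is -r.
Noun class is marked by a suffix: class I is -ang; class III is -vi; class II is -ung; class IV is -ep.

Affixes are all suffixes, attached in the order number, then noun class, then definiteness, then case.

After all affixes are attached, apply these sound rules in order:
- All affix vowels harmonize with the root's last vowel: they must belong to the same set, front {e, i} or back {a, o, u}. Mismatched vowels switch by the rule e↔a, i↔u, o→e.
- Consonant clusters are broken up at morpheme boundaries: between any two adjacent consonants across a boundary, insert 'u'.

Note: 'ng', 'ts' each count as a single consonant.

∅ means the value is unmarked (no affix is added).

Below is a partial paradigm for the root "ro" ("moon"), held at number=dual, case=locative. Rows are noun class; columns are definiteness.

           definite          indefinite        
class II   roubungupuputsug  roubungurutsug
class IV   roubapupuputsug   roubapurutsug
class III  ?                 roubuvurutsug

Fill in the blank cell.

roubuvupuputsug

Attach number dual -ub → roub.
Attach noun class class III -vi → roubvi.
Attach definiteness definite -pup → roubvipup.
Attach case locative -tsug → roubvipuptsug.
Apply vowel harmony: roubvipuptsug → roubvupuptsug.
Apply epenthesis: roubvupuptsug → roubuvupuputsug.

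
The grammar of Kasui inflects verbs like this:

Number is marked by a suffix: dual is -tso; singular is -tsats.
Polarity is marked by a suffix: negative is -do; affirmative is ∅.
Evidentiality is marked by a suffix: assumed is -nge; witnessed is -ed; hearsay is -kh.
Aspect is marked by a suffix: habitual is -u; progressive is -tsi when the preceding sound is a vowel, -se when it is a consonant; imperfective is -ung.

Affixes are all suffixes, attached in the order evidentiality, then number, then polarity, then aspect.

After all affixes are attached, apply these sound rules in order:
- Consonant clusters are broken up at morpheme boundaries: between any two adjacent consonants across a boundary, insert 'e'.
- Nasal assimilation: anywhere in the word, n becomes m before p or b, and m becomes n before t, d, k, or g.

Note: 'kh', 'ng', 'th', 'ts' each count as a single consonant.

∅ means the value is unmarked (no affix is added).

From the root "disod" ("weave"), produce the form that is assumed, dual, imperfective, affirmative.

disodengetsoung

Attach evidentiality assumed -nge → disodnge.
Attach number dual -tso → disodngetso.
polarity = affirmative: zero marking, form stays disodngetso.
Attach aspect imperfective -ung → disodngetsoung.
Apply epenthesis: disodngetsoung → disodengetsoung.
Nasal assimilation: no change.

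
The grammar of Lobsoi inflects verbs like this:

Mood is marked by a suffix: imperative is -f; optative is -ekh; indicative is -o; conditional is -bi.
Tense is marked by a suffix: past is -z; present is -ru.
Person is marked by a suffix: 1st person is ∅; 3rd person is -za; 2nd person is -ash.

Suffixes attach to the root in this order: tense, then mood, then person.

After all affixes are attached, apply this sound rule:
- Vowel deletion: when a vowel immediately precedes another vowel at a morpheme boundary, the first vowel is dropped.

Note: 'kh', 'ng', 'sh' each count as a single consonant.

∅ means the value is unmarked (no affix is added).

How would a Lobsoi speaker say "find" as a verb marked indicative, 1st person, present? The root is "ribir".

ribirro

Attach tense present -ru → ribirru.
Attach mood indicative -o → ribirruo.
person = 1st person: zero marking, form stays ribirruo.
Apply vowel deletion: ribirruo → ribirro.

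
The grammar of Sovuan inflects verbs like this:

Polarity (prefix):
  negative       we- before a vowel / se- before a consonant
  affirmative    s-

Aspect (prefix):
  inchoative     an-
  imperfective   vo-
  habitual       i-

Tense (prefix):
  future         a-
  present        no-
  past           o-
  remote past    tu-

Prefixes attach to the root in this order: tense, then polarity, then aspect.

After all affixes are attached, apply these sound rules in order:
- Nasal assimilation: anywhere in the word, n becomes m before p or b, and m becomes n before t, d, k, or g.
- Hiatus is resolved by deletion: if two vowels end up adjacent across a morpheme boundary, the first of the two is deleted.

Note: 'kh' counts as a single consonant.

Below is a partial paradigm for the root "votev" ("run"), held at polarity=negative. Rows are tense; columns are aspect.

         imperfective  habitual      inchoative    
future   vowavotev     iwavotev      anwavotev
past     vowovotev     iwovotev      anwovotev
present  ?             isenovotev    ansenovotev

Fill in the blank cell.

vosenovotev

Attach tense present no- → novotev.
Attach polarity negative se- (before consonant 'n') → senovotev.
Attach aspect imperfective vo- → vosenovotev.
Nasal assimilation: no change.
Vowel deletion: no change.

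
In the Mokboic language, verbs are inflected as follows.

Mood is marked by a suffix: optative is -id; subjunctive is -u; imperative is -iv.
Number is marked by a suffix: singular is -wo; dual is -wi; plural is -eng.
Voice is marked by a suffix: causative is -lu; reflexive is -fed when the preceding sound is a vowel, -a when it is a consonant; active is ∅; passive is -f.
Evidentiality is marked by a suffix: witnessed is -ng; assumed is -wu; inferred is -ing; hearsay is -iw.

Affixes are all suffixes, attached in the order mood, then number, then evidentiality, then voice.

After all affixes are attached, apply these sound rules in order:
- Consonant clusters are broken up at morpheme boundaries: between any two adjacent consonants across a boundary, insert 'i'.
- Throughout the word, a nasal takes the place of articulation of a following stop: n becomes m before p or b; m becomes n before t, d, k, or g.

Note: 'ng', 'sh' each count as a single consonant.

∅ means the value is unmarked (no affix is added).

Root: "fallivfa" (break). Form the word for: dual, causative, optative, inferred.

Attach mood optative -id → fallivfaid.
Attach number dual -wi → fallivfaidwi.
Attach evidentiality inferred -ing → fallivfaidwiing.
Attach voice causative -lu → fallivfaidwiinglu.
Apply epenthesis: fallivfaidwiinglu → fallivfaidiwiingilu.
Nasal assimilation: no change.

fallivfaidiwiingilu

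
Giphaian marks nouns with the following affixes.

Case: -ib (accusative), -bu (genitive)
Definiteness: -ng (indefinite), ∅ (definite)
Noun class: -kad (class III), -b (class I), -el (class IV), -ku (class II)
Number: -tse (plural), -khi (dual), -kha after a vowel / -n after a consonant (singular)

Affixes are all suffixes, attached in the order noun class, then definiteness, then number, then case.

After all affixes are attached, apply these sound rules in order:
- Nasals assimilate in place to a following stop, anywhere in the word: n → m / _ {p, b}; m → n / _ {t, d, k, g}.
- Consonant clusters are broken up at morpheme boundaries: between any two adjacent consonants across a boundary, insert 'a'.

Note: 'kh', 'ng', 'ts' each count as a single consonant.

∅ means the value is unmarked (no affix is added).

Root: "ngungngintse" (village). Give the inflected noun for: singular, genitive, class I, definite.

ngungngintsebamabu

Attach noun class class I -b → ngungngintseb.
definiteness = definite: zero marking, form stays ngungngintseb.
Attach number singular -n (after consonant 'b') → ngungngintsebn.
Attach case genitive -bu → ngungngintsebnbu.
Apply nasal assimilation: ngungngintsebnbu → ngungngintsebmbu.
Apply epenthesis: ngungngintsebmbu → ngungngintsebamabu.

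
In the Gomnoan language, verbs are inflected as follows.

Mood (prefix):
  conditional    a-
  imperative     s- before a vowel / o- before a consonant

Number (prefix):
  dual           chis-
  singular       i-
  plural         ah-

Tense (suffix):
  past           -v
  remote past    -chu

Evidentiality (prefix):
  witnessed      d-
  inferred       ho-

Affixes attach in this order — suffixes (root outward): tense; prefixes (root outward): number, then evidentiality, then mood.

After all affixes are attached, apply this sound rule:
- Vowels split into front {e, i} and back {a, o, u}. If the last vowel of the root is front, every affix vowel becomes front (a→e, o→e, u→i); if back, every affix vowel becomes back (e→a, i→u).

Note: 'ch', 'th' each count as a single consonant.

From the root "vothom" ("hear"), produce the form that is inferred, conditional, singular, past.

ahouvothomv

Attach number singular i- → ivothom.
Attach evidentiality inferred ho- → hoivothom.
Attach tense past -v → hoivothomv.
Attach mood conditional a- → ahoivothomv.
Apply vowel harmony: ahoivothomv → ahouvothomv.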